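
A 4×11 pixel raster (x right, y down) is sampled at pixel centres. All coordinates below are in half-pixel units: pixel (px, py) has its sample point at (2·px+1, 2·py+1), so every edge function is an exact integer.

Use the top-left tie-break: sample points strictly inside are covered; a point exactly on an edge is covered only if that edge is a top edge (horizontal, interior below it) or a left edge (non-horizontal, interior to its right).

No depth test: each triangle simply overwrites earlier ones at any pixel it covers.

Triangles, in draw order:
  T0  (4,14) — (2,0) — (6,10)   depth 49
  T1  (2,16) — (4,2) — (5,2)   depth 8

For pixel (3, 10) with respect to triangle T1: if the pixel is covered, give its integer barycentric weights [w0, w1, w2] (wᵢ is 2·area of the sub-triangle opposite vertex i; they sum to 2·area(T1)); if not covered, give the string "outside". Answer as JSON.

T0:
  2·area = 36
  edge (4, 14)→(2, 0): d=(-2,-14) top-left  bias=+0
  edge (2, 0)→(6, 10): d=(4,10) right/bottom  bias=-1
  edge (6, 10)→(4, 14): d=(-2,4) right/bottom  bias=-1
    (1,1)@(3, 3): e=[8,2,26] → █
    (2,1)@(5, 3): e=[36,-18,18] → ·
    (1,2)@(3, 5): e=[4,10,22] → █
    (2,2)@(5, 5): e=[32,-10,14] → ·
    (1,3)@(3, 7): e=[0,18,18] → █  [on edge]
    (2,3)@(5, 7): e=[28,-2,10] → ·
    (1,4)@(3, 9): e=[-4,26,14] → ·
    (2,4)@(5, 9): e=[24,6,6] → █
    (3,4)@(7, 9): e=[52,-14,-2] → ·
    (2,5)@(5, 11): e=[20,14,2] → █
    (3,5)@(7, 11): e=[48,-6,-6] → ·
    (2,6)@(5, 13): e=[16,22,-2] → ·
    (2,10)@(5, 21): e=[0,54,-18] → ·  [on edge]
  covered (5 px):
    · · · ·
    · █ · ·
    · █ · ·
    · █ · ·
    · · █ ·
    · · █ ·
    · · · ·
    · · · ·
    · · · ·
    · · · ·
    · · · ·
T1:
  2·area = 14
  edge (2, 16)→(4, 2): d=(2,-14) top-left  bias=+0
  edge (4, 2)→(5, 2): d=(1,0) top-left  bias=+0
  edge (5, 2)→(2, 16): d=(-3,14) right/bottom  bias=-1
    (1,4)@(3, 9): e=[0,7,7] → █  [on edge]
    (2,4)@(5, 9): e=[28,7,-21] → ·
    (1,5)@(3, 11): e=[4,9,1] → █
    (2,5)@(5, 11): e=[32,9,-27] → ·
    (1,6)@(3, 13): e=[8,11,-5] → ·
  covered (2 px):
    · · · ·
    · · · ·
    · · · ·
    · · · ·
    · █ · ·
    · █ · ·
    · · · ·
    · · · ·
    · · · ·
    · · · ·
    · · · ·

Answer: "outside"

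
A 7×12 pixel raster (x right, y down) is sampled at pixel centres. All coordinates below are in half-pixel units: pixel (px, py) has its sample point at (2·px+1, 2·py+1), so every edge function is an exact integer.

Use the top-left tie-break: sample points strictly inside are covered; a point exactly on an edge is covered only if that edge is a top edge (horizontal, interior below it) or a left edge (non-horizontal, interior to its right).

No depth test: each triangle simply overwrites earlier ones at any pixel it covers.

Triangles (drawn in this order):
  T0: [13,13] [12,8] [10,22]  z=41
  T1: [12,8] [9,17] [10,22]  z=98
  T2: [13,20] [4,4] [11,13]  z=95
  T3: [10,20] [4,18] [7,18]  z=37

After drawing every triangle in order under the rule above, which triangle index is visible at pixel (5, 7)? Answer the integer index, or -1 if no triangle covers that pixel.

T0:
  2·area = 24  (B↔C swapped to make it positive)
  edge (13, 13)→(10, 22): d=(-3,9) right/bottom  bias=-1
  edge (10, 22)→(12, 8): d=(2,-14) top-left  bias=+0
  edge (12, 8)→(13, 13): d=(1,5) right/bottom  bias=-1
    (6,0)@(13, 1): e=[36,0,-12] → ·  [on edge]
    (5,1)@(11, 3): e=[48,-24,0] → ·  [on edge]
    (6,6)@(13, 13): e=[0,24,0] → ·  [on edge]
    (5,7)@(11, 15): e=[12,0,12] → █  [on edge]
    (6,7)@(13, 15): e=[-6,28,2] → ·
    (5,8)@(11, 17): e=[6,4,14] → █
    (6,8)@(13, 17): e=[-12,32,4] → ·
    (5,9)@(11, 19): e=[0,8,16] → ·  [on edge]
  covered (2 px):
    · · · · · · ·
    · · · · · · ·
    · · · · · · ·
    · · · · · · ·
    · · · · · · ·
    · · · · · · ·
    · · · · · · ·
    · · · · · █ ·
    · · · · · █ ·
    · · · · · · ·
    · · · · · · ·
    · · · · · · ·
T1:
  2·area = 24  (B↔C swapped to make it positive)
  edge (12, 8)→(10, 22): d=(-2,14) right/bottom  bias=-1
  edge (10, 22)→(9, 17): d=(-1,-5) top-left  bias=+0
  edge (9, 17)→(12, 8): d=(3,-9) top-left  bias=+0
    (6,0)@(13, 1): e=[0,36,-12] → ·  [on edge]
    (6,2)@(13, 5): e=[-8,32,0] → ·  [on edge]
    (3,3)@(7, 7): e=[72,0,-48] → ·  [on edge]
    (5,5)@(11, 11): e=[8,16,0] → █  [on edge]
    (6,5)@(13, 11): e=[-20,26,18] → ·
    (5,6)@(11, 13): e=[4,14,6] → █
    (6,6)@(13, 13): e=[-24,24,24] → ·
    (5,7)@(11, 15): e=[0,12,12] → ·  [on edge]
    (4,8)@(9, 17): e=[24,0,0] → █  [on edge]
    (5,8)@(11, 17): e=[-4,10,18] → ·
    (4,9)@(9, 19): e=[20,-2,6] → ·
    (3,11)@(7, 23): e=[40,-16,0] → ·  [on edge]
  covered (3 px):
    · · · · · · ·
    · · · · · · ·
    · · · · · · ·
    · · · · · · ·
    · · · · · · ·
    · · · · · █ ·
    · · · · · █ ·
    · · · · · · ·
    · · · · █ · ·
    · · · · · · ·
    · · · · · · ·
    · · · · · · ·
T2:
  2·area = 31
  edge (13, 20)→(4, 4): d=(-9,-16) top-left  bias=+0
  edge (4, 4)→(11, 13): d=(7,9) right/bottom  bias=-1
  edge (11, 13)→(13, 20): d=(2,7) right/bottom  bias=-1
    (3,4)@(7, 9): e=[3,8,20] → █
    (4,4)@(9, 9): e=[35,-10,6] → ·
    (3,5)@(7, 11): e=[-15,22,24] → ·
    (4,5)@(9, 11): e=[17,4,10] → █
    (5,5)@(11, 11): e=[49,-14,-4] → ·
    (4,6)@(9, 13): e=[-1,18,14] → ·
    (5,6)@(11, 13): e=[31,0,0] → ·  [on edge]
    (5,7)@(11, 15): e=[13,14,4] → █
    (6,7)@(13, 15): e=[45,-4,-10] → ·
    (5,8)@(11, 17): e=[-5,28,8] → ·
  covered (3 px):
    · · · · · · ·
    · · · · · · ·
    · · · · · · ·
    · · · · · · ·
    · · · █ · · ·
    · · · · █ · ·
    · · · · · · ·
    · · · · · █ ·
    · · · · · · ·
    · · · · · · ·
    · · · · · · ·
    · · · · · · ·
T3:
  2·area = 6
  edge (10, 20)→(4, 18): d=(-6,-2) top-left  bias=+0
  edge (4, 18)→(7, 18): d=(3,0) top-left  bias=+0
  edge (7, 18)→(10, 20): d=(3,2) right/bottom  bias=-1
    (0,8)@(1, 17): e=[0,-3,9] → ·  [on edge]
    (3,9)@(7, 19): e=[0,3,3] → █  [on edge]
    (4,9)@(9, 19): e=[4,3,-1] → ·
    (3,10)@(7, 21): e=[-12,9,9] → ·
    (6,10)@(13, 21): e=[0,9,-3] → ·  [on edge]
  covered (1 px):
    · · · · · · ·
    · · · · · · ·
    · · · · · · ·
    · · · · · · ·
    · · · · · · ·
    · · · · · · ·
    · · · · · · ·
    · · · · · · ·
    · · · · · · ·
    · · · █ · · ·
    · · · · · · ·
    · · · · · · ·

Z-buffer (winner per pixel, '.' = empty):
  . . . . . . .
  . . . . . . .
  . . . . . . .
  . . . . . . .
  . . . 2 . . .
  . . . . 2 1 .
  . . . . . 1 .
  . . . . . 2 .
  . . . . 1 0 .
  . . . 3 . . .
  . . . . . . .
  . . . . . . .

Result: 2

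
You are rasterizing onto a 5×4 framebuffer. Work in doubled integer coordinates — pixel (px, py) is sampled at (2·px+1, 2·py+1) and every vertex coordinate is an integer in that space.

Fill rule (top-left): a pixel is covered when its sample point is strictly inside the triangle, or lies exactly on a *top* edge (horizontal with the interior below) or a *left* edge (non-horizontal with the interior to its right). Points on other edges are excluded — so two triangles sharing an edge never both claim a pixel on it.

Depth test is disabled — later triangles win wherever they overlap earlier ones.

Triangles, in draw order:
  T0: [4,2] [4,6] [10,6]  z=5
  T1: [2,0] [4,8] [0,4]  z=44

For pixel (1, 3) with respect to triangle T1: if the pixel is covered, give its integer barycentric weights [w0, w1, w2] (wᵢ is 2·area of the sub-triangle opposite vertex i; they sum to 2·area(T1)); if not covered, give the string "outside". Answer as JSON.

T0:
  2·area = 24  (B↔C swapped to make it positive)
  edge (4, 2)→(10, 6): d=(6,4) right/bottom  bias=-1
  edge (10, 6)→(4, 6): d=(-6,0) right/bottom  bias=-1
  edge (4, 6)→(4, 2): d=(0,-4) top-left  bias=+0
    (2,1)@(5, 3): e=[2,18,4] → #
    (3,1)@(7, 3): e=[-6,18,12] → ·
    (2,2)@(5, 5): e=[14,6,4] → #
    (3,2)@(7, 5): e=[6,6,12] → #
    (4,2)@(9, 5): e=[-2,6,20] → ·
    (2,3)@(5, 7): e=[26,-6,4] → ·
    (3,3)@(7, 7): e=[18,-6,12] → ·
  covered (3 px):
    · · · · ·
    · · # · ·
    · · # # ·
    · · · · ·
T1:
  2·area = 24
  edge (2, 0)→(4, 8): d=(2,8) right/bottom  bias=-1
  edge (4, 8)→(0, 4): d=(-4,-4) top-left  bias=+0
  edge (0, 4)→(2, 0): d=(2,-4) top-left  bias=+0
    (0,1)@(1, 3): e=[14,8,2] → #
    (1,1)@(3, 3): e=[-2,16,10] → ·
    (0,2)@(1, 5): e=[18,0,6] → #  [on edge]
    (1,2)@(3, 5): e=[2,8,14] → #
    (2,2)@(5, 5): e=[-14,16,22] → ·
    (0,3)@(1, 7): e=[22,-8,10] → ·
    (1,3)@(3, 7): e=[6,0,18] → #  [on edge]
    (2,3)@(5, 7): e=[-10,8,26] → ·
  covered (4 px):
    · · · · ·
    # · · · ·
    # # · · ·
    · # · · ·

Answer: [0,18,6]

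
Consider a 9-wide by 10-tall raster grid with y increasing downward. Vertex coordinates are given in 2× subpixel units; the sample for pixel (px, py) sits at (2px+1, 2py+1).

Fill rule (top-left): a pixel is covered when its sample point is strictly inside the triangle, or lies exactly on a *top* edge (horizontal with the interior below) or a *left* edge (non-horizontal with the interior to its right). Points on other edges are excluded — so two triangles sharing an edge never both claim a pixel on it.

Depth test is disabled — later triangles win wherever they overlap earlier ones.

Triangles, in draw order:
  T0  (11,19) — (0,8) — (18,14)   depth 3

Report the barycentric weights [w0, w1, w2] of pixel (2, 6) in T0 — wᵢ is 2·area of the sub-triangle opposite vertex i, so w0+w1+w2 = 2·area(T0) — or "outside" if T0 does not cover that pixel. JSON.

T0:
  2·area = 132
  edge (11, 19)→(0, 8): d=(-11,-11) top-left  bias=+0
  edge (0, 8)→(18, 14): d=(18,6) right/bottom  bias=-1
  edge (18, 14)→(11, 19): d=(-7,5) right/bottom  bias=-1
    (0,4)@(1, 9): e=[0,12,120] → #  [on edge]
    (1,4)@(3, 9): e=[22,0,110] → ·  [on edge]
    (0,5)@(1, 11): e=[-22,48,106] → ·
    (1,5)@(3, 11): e=[0,36,96] → #  [on edge]
    (2,5)@(5, 11): e=[22,24,86] → #
    (3,5)@(7, 11): e=[44,12,76] → #
    (4,5)@(9, 11): e=[66,0,66] → ·  [on edge]
    (1,6)@(3, 13): e=[-22,72,82] → ·
    (2,6)@(5, 13): e=[0,60,72] → #  [on edge]
    (4,6)@(9, 13): e=[44,36,52] → #
    (5,6)@(11, 13): e=[66,24,42] → #
    (6,6)@(13, 13): e=[88,12,32] → #
    (7,6)@(15, 13): e=[110,0,22] → ·  [on edge]
    (3,7)@(7, 15): e=[0,84,48] → #  [on edge]
    (4,8)@(9, 17): e=[0,108,24] → #  [on edge]
    (5,9)@(11, 19): e=[0,132,0] → ·  [on edge]
  covered (17 px):
    · · · · · · · · ·
    · · · · · · · · ·
    · · · · · · · · ·
    · · · · · · · · ·
    # · · · · · · · ·
    · # # # · · · · ·
    · · # # # # # · ·
    · · · # # # # # ·
    · · · · # # # · ·
    · · · · · · · · ·

Final: [60,72,0]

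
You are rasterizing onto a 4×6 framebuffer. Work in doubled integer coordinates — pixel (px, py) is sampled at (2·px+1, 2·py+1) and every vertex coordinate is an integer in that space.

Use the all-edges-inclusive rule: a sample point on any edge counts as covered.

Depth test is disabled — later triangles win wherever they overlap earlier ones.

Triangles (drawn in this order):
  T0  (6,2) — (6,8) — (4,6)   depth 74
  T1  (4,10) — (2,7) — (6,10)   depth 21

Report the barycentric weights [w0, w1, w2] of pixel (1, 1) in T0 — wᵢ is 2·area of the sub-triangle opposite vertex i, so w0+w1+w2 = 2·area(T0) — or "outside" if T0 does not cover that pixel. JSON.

T0:
  2·area = 12
  edge (6, 2)→(6, 8): d=(0,6) inclusive
  edge (6, 8)→(4, 6): d=(-2,-2) inclusive
  edge (4, 6)→(6, 2): d=(2,-4) inclusive
    (0,1)@(1, 3): e=[30,0,-18] → ·  [on edge]
    (1,2)@(3, 5): e=[18,0,-6] → ·  [on edge]
    (2,2)@(5, 5): e=[6,4,2] → █
    (3,2)@(7, 5): e=[-6,8,10] → ·
    (2,3)@(5, 7): e=[6,0,6] → █  [on edge]
    (3,3)@(7, 7): e=[-6,4,14] → ·
    (2,4)@(5, 9): e=[6,-4,10] → ·
    (3,4)@(7, 9): e=[-6,0,18] → ·  [on edge]
  covered (2 px):
    · · · ·
    · · · ·
    · · █ ·
    · · █ ·
    · · · ·
    · · · ·
T1:
  2·area = 6
  edge (4, 10)→(2, 7): d=(-2,-3) inclusive
  edge (2, 7)→(6, 10): d=(4,3) inclusive
  edge (6, 10)→(4, 10): d=(-2,0) inclusive
  covered (0 px):
    · · · ·
    · · · ·
    · · · ·
    · · · ·
    · · · ·
    · · · ·

Final: "outside"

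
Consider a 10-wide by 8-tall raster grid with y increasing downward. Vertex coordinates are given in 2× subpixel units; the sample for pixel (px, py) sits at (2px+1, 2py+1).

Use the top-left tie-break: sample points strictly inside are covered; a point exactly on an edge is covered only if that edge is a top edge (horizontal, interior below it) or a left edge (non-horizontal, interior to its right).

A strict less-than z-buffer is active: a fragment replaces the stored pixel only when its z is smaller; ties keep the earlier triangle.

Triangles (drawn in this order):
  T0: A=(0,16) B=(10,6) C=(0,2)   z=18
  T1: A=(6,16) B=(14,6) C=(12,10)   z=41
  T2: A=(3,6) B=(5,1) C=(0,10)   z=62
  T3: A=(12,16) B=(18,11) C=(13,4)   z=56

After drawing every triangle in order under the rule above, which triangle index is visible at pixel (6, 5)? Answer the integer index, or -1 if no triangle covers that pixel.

T0:
  2·area = 140  (B↔C swapped to make it positive)
  edge (0, 16)→(0, 2): d=(0,-14) top-left  bias=+0
  edge (0, 2)→(10, 6): d=(10,4) right/bottom  bias=-1
  edge (10, 6)→(0, 16): d=(-10,10) right/bottom  bias=-1
    (7,0)@(15, 1): e=[210,-70,0] → ·  [on edge]
    (0,1)@(1, 3): e=[14,6,120] → █
    (1,1)@(3, 3): e=[42,-2,100] → ·
    (6,1)@(13, 3): e=[182,-42,0] → ·  [on edge]
    (0,2)@(1, 5): e=[14,26,100] → █
    (1,2)@(3, 5): e=[42,18,80] → █
    (2,2)@(5, 5): e=[70,10,60] → █
    (3,2)@(7, 5): e=[98,2,40] → █
    (4,2)@(9, 5): e=[126,-6,20] → ·
    (5,2)@(11, 5): e=[154,-14,0] → ·  [on edge]
    (0,3)@(1, 7): e=[14,46,80] → █
    (4,3)@(9, 7): e=[126,14,0] → ·  [on edge]
    (3,4)@(7, 9): e=[98,42,0] → ·  [on edge]
    (2,5)@(5, 11): e=[70,70,0] → ·  [on edge]
    (1,6)@(3, 13): e=[42,98,0] → ·  [on edge]
    (0,7)@(1, 15): e=[14,126,0] → ·  [on edge]
  covered (15 px):
    · · · · · · · · · ·
    █ · · · · · · · · ·
    █ █ █ █ · · · · · ·
    █ █ █ █ · · · · · ·
    █ █ █ · · · · · · ·
    █ █ · · · · · · · ·
    █ · · · · · · · · ·
    · · · · · · · · · ·
T1:
  2·area = 12
  edge (6, 16)→(14, 6): d=(8,-10) top-left  bias=+0
  edge (14, 6)→(12, 10): d=(-2,4) right/bottom  bias=-1
  edge (12, 10)→(6, 16): d=(-6,6) right/bottom  bias=-1
    (9,1)@(19, 3): e=[26,-14,0] → ·  [on edge]
    (8,2)@(17, 5): e=[22,-10,0] → ·  [on edge]
    (7,3)@(15, 7): e=[18,-6,0] → ·  [on edge]
    (6,4)@(13, 9): e=[14,-2,0] → ·  [on edge]
    (5,5)@(11, 11): e=[10,2,0] → ·  [on edge]
    (4,6)@(9, 13): e=[6,6,0] → ·  [on edge]
    (3,7)@(7, 15): e=[2,10,0] → ·  [on edge]
  covered (0 px):
    · · · · · · · · · ·
    · · · · · · · · · ·
    · · · · · · · · · ·
    · · · · · · · · · ·
    · · · · · · · · · ·
    · · · · · · · · · ·
    · · · · · · · · · ·
    · · · · · · · · · ·
T2:
  2·area = 7  (B↔C swapped to make it positive)
  edge (3, 6)→(0, 10): d=(-3,4) right/bottom  bias=-1
  edge (0, 10)→(5, 1): d=(5,-9) top-left  bias=+0
  edge (5, 1)→(3, 6): d=(-2,5) right/bottom  bias=-1
    (2,0)@(5, 1): e=[7,0,0] → ·  [on edge]
    (1,2)@(3, 5): e=[3,2,2] → █
    (2,2)@(5, 5): e=[-5,20,-8] → ·
    (1,3)@(3, 7): e=[-3,12,-2] → ·
    (0,5)@(1, 11): e=[-7,14,0] → ·  [on edge]
  covered (1 px):
    · · · · · · · · · ·
    · · · · · · · · · ·
    · █ · · · · · · · ·
    · · · · · · · · · ·
    · · · · · · · · · ·
    · · · · · · · · · ·
    · · · · · · · · · ·
    · · · · · · · · · ·
T3:
  2·area = 67  (B↔C swapped to make it positive)
  edge (12, 16)→(13, 4): d=(1,-12) top-left  bias=+0
  edge (13, 4)→(18, 11): d=(5,7) right/bottom  bias=-1
  edge (18, 11)→(12, 16): d=(-6,5) right/bottom  bias=-1
    (6,2)@(13, 5): e=[1,5,61] → █
    (7,2)@(15, 5): e=[25,-9,51] → ·
    (6,3)@(13, 7): e=[3,15,49] → █
    (7,3)@(15, 7): e=[27,1,39] → █
    (8,3)@(17, 7): e=[51,-13,29] → ·
    (6,4)@(13, 9): e=[5,25,37] → █
    (8,4)@(17, 9): e=[53,-3,17] → ·
    (6,5)@(13, 11): e=[7,35,25] → █
    (8,5)@(17, 11): e=[55,7,5] → █
    (9,5)@(19, 11): e=[79,-7,-5] → ·
    (6,6)@(13, 13): e=[9,45,13] → █
    (8,6)@(17, 13): e=[57,17,-7] → ·
  covered (11 px):
    · · · · · · · · · ·
    · · · · · · · · · ·
    · · · · · · █ · · ·
    · · · · · · █ █ · ·
    · · · · · · █ █ · ·
    · · · · · · █ █ █ ·
    · · · · · · █ █ · ·
    · · · · · · █ · · ·

Z-buffer (winner per pixel, '.' = empty):
  . . . . . . . . . .
  0 . . . . . . . . .
  0 0 0 0 . . 3 . . .
  0 0 0 0 . . 3 3 . .
  0 0 0 . . . 3 3 . .
  0 0 . . . . 3 3 3 .
  0 . . . . . 3 3 . .
  . . . . . . 3 . . .

Final: 3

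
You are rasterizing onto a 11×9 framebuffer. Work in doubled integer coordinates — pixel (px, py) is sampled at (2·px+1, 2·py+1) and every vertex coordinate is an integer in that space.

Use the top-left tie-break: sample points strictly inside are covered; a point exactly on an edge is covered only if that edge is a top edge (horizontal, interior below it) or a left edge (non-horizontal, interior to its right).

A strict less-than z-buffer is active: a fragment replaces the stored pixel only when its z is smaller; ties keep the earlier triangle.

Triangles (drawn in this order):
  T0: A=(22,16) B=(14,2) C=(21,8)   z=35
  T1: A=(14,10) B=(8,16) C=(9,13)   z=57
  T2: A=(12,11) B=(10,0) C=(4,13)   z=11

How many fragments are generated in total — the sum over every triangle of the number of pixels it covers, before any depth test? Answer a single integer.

T0:
  2·area = 50
  edge (22, 16)→(14, 2): d=(-8,-14) top-left  bias=+0
  edge (14, 2)→(21, 8): d=(7,6) right/bottom  bias=-1
  edge (21, 8)→(22, 16): d=(1,8) right/bottom  bias=-1
    (7,1)@(15, 3): e=[6,1,43] → X
    (8,1)@(17, 3): e=[34,-11,27] → .
    (7,2)@(15, 5): e=[-10,15,45] → .
    (8,2)@(17, 5): e=[18,3,29] → X
    (9,2)@(19, 5): e=[46,-9,13] → .
    (8,3)@(17, 7): e=[2,17,31] → X
    (9,3)@(19, 7): e=[30,5,15] → X
    (10,3)@(21, 7): e=[58,-7,-1] → .
    (8,4)@(17, 9): e=[-14,31,33] → .
    (9,4)@(19, 9): e=[14,19,17] → X
    (10,4)@(21, 9): e=[42,7,1] → X
    (9,5)@(19, 11): e=[-2,33,19] → .
  covered (8 px):
    . . . . . . . . . . .
    . . . . . . . X . . .
    . . . . . . . . X . .
    . . . . . . . . X X .
    . . . . . . . . . X X
    . . . . . . . . . . X
    . . . . . . . . . . X
    . . . . . . . . . . .
    . . . . . . . . . . .
T1:
  2·area = 12
  edge (14, 10)→(8, 16): d=(-6,6) right/bottom  bias=-1
  edge (8, 16)→(9, 13): d=(1,-3) top-left  bias=+0
  edge (9, 13)→(14, 10): d=(5,-3) top-left  bias=+0
    (6,0)@(13, 1): e=[60,0,-48] → .  [on edge]
    (10,1)@(21, 3): e=[0,26,-14] → .  [on edge]
    (9,2)@(19, 5): e=[0,22,-10] → .  [on edge]
    (5,3)@(11, 7): e=[36,0,-24] → .  [on edge]
    (8,3)@(17, 7): e=[0,18,-6] → .  [on edge]
    (9,3)@(19, 7): e=[-12,24,0] → .  [on edge]
    (7,4)@(15, 9): e=[0,14,-2] → .  [on edge]
    (6,5)@(13, 11): e=[0,10,2] → .  [on edge]
    (4,6)@(9, 13): e=[12,0,0] → X  [on edge]
    (5,6)@(11, 13): e=[0,6,6] → .  [on edge]
    (4,7)@(9, 15): e=[0,2,10] → .  [on edge]
    (3,8)@(7, 17): e=[0,-2,14] → .  [on edge]
  covered (1 px):
    . . . . . . . . . . .
    . . . . . . . . . . .
    . . . . . . . . . . .
    . . . . . . . . . . .
    . . . . . . . . . . .
    . . . . . . . . . . .
    . . . . X . . . . . .
    . . . . . . . . . . .
    . . . . . . . . . . .
T2:
  2·area = 92  (B↔C swapped to make it positive)
  edge (12, 11)→(4, 13): d=(-8,2) right/bottom  bias=-1
  edge (4, 13)→(10, 0): d=(6,-13) top-left  bias=+0
  edge (10, 0)→(12, 11): d=(2,11) right/bottom  bias=-1
    (4,1)@(9, 3): e=[70,5,17] → X
    (5,1)@(11, 3): e=[66,31,-5] → .
    (4,2)@(9, 5): e=[54,17,21] → X
    (5,2)@(11, 5): e=[50,43,-1] → .
    (3,3)@(7, 7): e=[42,3,47] → X
    (5,3)@(11, 7): e=[34,55,3] → X
    (6,3)@(13, 7): e=[30,81,-19] → .
    (3,4)@(7, 9): e=[26,15,51] → X
    (6,4)@(13, 9): e=[14,93,-15] → .
    (2,5)@(5, 11): e=[14,1,77] → X
    (6,5)@(13, 11): e=[-2,105,-11] → .
    (2,6)@(5, 13): e=[-2,13,81] → .
  covered (12 px):
    . . . . . . . . . . .
    . . . . X . . . . . .
    . . . . X . . . . . .
    . . . X X X . . . . .
    . . . X X X . . . . .
    . . X X X X . . . . .
    . . . . . . . . . . .
    . . . . . . . . . . .
    . . . . . . . . . . .

Final: 21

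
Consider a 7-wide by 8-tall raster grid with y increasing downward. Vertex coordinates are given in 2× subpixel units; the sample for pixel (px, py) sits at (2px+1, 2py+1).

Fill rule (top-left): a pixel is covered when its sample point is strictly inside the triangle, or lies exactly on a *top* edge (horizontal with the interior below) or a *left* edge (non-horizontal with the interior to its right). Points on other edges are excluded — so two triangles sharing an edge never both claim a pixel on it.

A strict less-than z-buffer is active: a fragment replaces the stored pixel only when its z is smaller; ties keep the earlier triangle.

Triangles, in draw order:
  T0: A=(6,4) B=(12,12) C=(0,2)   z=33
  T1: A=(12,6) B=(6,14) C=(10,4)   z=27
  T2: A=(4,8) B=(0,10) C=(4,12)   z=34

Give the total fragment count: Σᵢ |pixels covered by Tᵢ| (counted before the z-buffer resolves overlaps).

T0:
  2·area = 36
  edge (6, 4)→(12, 12): d=(6,8) right/bottom  bias=-1
  edge (12, 12)→(0, 2): d=(-12,-10) top-left  bias=+0
  edge (0, 2)→(6, 4): d=(6,2) right/bottom  bias=-1
    (1,1)@(3, 3): e=[18,18,0] → ·  [on edge]
    (2,2)@(5, 5): e=[14,14,8] → █
    (3,2)@(7, 5): e=[-2,34,4] → ·
    (4,2)@(9, 5): e=[-18,54,0] → ·  [on edge]
    (2,3)@(5, 7): e=[26,-10,20] → ·
    (3,3)@(7, 7): e=[10,10,16] → █
    (4,3)@(9, 7): e=[-6,30,12] → ·
    (3,4)@(7, 9): e=[22,-14,28] → ·
    (4,4)@(9, 9): e=[6,6,24] → █
    (5,4)@(11, 9): e=[-10,26,20] → ·
    (4,5)@(9, 11): e=[18,-18,36] → ·
    (5,5)@(11, 11): e=[2,2,32] → █
  covered (4 px):
    · · · · · · ·
    · · · · · · ·
    · · █ · · · ·
    · · · █ · · ·
    · · · · █ · ·
    · · · · · █ ·
    · · · · · · ·
    · · · · · · ·
T1:
  2·area = 28
  edge (12, 6)→(6, 14): d=(-6,8) right/bottom  bias=-1
  edge (6, 14)→(10, 4): d=(4,-10) top-left  bias=+0
  edge (10, 4)→(12, 6): d=(2,2) right/bottom  bias=-1
    (3,0)@(7, 1): e=[70,-42,0] → ·  [on edge]
    (4,1)@(9, 3): e=[42,-14,0] → ·  [on edge]
    (5,2)@(11, 5): e=[14,14,0] → ·  [on edge]
    (4,3)@(9, 7): e=[18,2,8] → █
    (5,3)@(11, 7): e=[2,22,4] → █
    (6,3)@(13, 7): e=[-14,42,0] → ·  [on edge]
    (4,4)@(9, 9): e=[6,10,12] → █
    (5,4)@(11, 9): e=[-10,30,8] → ·
    (4,5)@(9, 11): e=[-6,18,16] → ·
  covered (3 px):
    · · · · · · ·
    · · · · · · ·
    · · · · · · ·
    · · · · █ █ ·
    · · · · █ · ·
    · · · · · · ·
    · · · · · · ·
    · · · · · · ·
T2:
  2·area = 16  (B↔C swapped to make it positive)
  edge (4, 8)→(4, 12): d=(0,4) right/bottom  bias=-1
  edge (4, 12)→(0, 10): d=(-4,-2) top-left  bias=+0
  edge (0, 10)→(4, 8): d=(4,-2) top-left  bias=+0
    (1,4)@(3, 9): e=[4,10,2] → █
    (2,4)@(5, 9): e=[-4,14,6] → ·
    (1,5)@(3, 11): e=[4,2,10] → █
    (2,5)@(5, 11): e=[-4,6,14] → ·
    (1,6)@(3, 13): e=[4,-6,18] → ·
  covered (2 px):
    · · · · · · ·
    · · · · · · ·
    · · · · · · ·
    · · · · · · ·
    · █ · · · · ·
    · █ · · · · ·
    · · · · · · ·
    · · · · · · ·

Result: 9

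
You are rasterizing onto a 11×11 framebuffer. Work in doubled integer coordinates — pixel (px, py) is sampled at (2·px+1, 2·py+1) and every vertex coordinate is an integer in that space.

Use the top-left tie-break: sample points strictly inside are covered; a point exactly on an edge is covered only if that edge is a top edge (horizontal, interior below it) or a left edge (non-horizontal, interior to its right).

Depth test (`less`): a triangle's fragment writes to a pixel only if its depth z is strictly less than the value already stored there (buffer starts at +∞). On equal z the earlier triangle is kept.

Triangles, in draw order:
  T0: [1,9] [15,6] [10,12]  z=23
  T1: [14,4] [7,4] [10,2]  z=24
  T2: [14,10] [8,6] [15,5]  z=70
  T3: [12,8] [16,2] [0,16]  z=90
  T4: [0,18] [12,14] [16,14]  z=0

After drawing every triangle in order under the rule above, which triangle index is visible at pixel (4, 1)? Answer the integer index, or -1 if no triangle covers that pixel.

T0:
  2·area = 69
  edge (1, 9)→(15, 6): d=(14,-3) top-left  bias=+0
  edge (15, 6)→(10, 12): d=(-5,6) right/bottom  bias=-1
  edge (10, 12)→(1, 9): d=(-9,-3) top-left  bias=+0
    (5,3)@(11, 7): e=[2,19,48] → X
    (6,3)@(13, 7): e=[8,7,54] → X
    (7,3)@(15, 7): e=[14,-5,60] → .
    (0,4)@(1, 9): e=[0,69,0] → X  [on edge]
    (1,4)@(3, 9): e=[6,57,6] → X
    (2,4)@(5, 9): e=[12,45,12] → X
    (3,4)@(7, 9): e=[18,33,18] → X
    (4,4)@(9, 9): e=[24,21,24] → X
    (6,4)@(13, 9): e=[36,-3,36] → .
    (0,5)@(1, 11): e=[28,59,-18] → .
    (1,5)@(3, 11): e=[34,47,-12] → .
    (2,5)@(5, 11): e=[40,35,-6] → .
    (3,5)@(7, 11): e=[46,23,0] → X  [on edge]
    (6,6)@(13, 13): e=[92,-23,0] → .  [on edge]
    (9,7)@(19, 15): e=[138,-69,0] → .  [on edge]
  covered (10 px):
    . . . . . . . . . . .
    . . . . . . . . . . .
    . . . . . . . . . . .
    . . . . . X X . . . .
    X X X X X X . . . . .
    . . . X X . . . . . .
    . . . . . . . . . . .
    . . . . . . . . . . .
    . . . . . . . . . . .
    . . . . . . . . . . .
    . . . . . . . . . . .
T1:
  2·area = 14
  edge (14, 4)→(7, 4): d=(-7,0) right/bottom  bias=-1
  edge (7, 4)→(10, 2): d=(3,-2) top-left  bias=+0
  edge (10, 2)→(14, 4): d=(4,2) right/bottom  bias=-1
    (4,1)@(9, 3): e=[7,1,6] → X
    (5,1)@(11, 3): e=[7,5,2] → X
    (6,1)@(13, 3): e=[7,9,-2] → .
    (4,2)@(9, 5): e=[-7,7,14] → .
    (5,2)@(11, 5): e=[-7,11,10] → .
  covered (2 px):
    . . . . . . . . . . .
    . . . . X X . . . . .
    . . . . . . . . . . .
    . . . . . . . . . . .
    . . . . . . . . . . .
    . . . . . . . . . . .
    . . . . . . . . . . .
    . . . . . . . . . . .
    . . . . . . . . . . .
    . . . . . . . . . . .
    . . . . . . . . . . .
T2:
  2·area = 34
  edge (14, 10)→(8, 6): d=(-6,-4) top-left  bias=+0
  edge (8, 6)→(15, 5): d=(7,-1) top-left  bias=+0
  edge (15, 5)→(14, 10): d=(-1,5) right/bottom  bias=-1
    (7,2)@(15, 5): e=[34,0,0] → .  [on edge]
    (0,3)@(1, 7): e=[-34,0,68] → .  [on edge]
    (5,3)@(11, 7): e=[6,10,18] → X
    (6,3)@(13, 7): e=[14,12,8] → X
    (7,3)@(15, 7): e=[22,14,-2] → .
    (5,4)@(11, 9): e=[-6,24,16] → .
    (6,4)@(13, 9): e=[2,26,6] → X
    (7,4)@(15, 9): e=[10,28,-4] → .
    (6,5)@(13, 11): e=[-10,40,4] → .
    (6,7)@(13, 15): e=[-34,68,0] → .  [on edge]
  covered (3 px):
    . . . . . . . . . . .
    . . . . . . . . . . .
    . . . . . . . . . . .
    . . . . . X X . . . .
    . . . . . . X . . . .
    . . . . . . . . . . .
    . . . . . . . . . . .
    . . . . . . . . . . .
    . . . . . . . . . . .
    . . . . . . . . . . .
    . . . . . . . . . . .
T3:
  2·area = 40  (B↔C swapped to make it positive)
  edge (12, 8)→(0, 16): d=(-12,8) right/bottom  bias=-1
  edge (0, 16)→(16, 2): d=(16,-14) top-left  bias=+0
  edge (16, 2)→(12, 8): d=(-4,6) right/bottom  bias=-1
    (7,1)@(15, 3): e=[36,2,2] → X
    (8,1)@(17, 3): e=[20,30,-10] → .
    (6,2)@(13, 5): e=[28,6,6] → X
    (7,2)@(15, 5): e=[12,34,-6] → .
    (5,3)@(11, 7): e=[20,10,10] → X
    (6,3)@(13, 7): e=[4,38,-2] → .
    (4,4)@(9, 9): e=[12,14,14] → X
    (5,4)@(11, 9): e=[-4,42,2] → .
    (3,5)@(7, 11): e=[4,18,18] → X
    (4,5)@(9, 11): e=[-12,46,6] → .
    (3,6)@(7, 13): e=[-20,50,10] → .
  covered (5 px):
    . . . . . . . . . . .
    . . . . . . . X . . .
    . . . . . . X . . . .
    . . . . . X . . . . .
    . . . . X . . . . . .
    . . . X . . . . . . .
    . . . . . . . . . . .
    . . . . . . . . . . .
    . . . . . . . . . . .
    . . . . . . . . . . .
    . . . . . . . . . . .
T4:
  2·area = 16
  edge (0, 18)→(12, 14): d=(12,-4) top-left  bias=+0
  edge (12, 14)→(16, 14): d=(4,0) top-left  bias=+0
  edge (16, 14)→(0, 18): d=(-16,4) right/bottom  bias=-1
    (10,5)@(21, 11): e=[0,-12,28] → .  [on edge]
    (7,6)@(15, 13): e=[0,-4,20] → .  [on edge]
    (4,7)@(9, 15): e=[0,4,12] → X  [on edge]
    (5,7)@(11, 15): e=[8,4,4] → X
    (6,7)@(13, 15): e=[16,4,-4] → .
    (1,8)@(3, 17): e=[0,12,4] → X  [on edge]
    (2,8)@(5, 17): e=[8,12,-4] → .
    (4,8)@(9, 17): e=[24,12,-20] → .
    (5,8)@(11, 17): e=[32,12,-28] → .
    (1,9)@(3, 19): e=[24,20,-28] → .
  covered (3 px):
    . . . . . . . . . . .
    . . . . . . . . . . .
    . . . . . . . . . . .
    . . . . . . . . . . .
    . . . . . . . . . . .
    . . . . . . . . . . .
    . . . . . . . . . . .
    . . . . X X . . . . .
    . X . . . . . . . . .
    . . . . . . . . . . .
    . . . . . . . . . . .

Z-buffer (winner per pixel, '.' = empty):
  . . . . . . . . . . .
  . . . . 1 1 . 3 . . .
  . . . . . . 3 . . . .
  . . . . . 0 0 . . . .
  0 0 0 0 0 0 2 . . . .
  . . . 0 0 . . . . . .
  . . . . . . . . . . .
  . . . . 4 4 . . . . .
  . 4 . . . . . . . . .
  . . . . . . . . . . .
  . . . . . . . . . . .

Result: 1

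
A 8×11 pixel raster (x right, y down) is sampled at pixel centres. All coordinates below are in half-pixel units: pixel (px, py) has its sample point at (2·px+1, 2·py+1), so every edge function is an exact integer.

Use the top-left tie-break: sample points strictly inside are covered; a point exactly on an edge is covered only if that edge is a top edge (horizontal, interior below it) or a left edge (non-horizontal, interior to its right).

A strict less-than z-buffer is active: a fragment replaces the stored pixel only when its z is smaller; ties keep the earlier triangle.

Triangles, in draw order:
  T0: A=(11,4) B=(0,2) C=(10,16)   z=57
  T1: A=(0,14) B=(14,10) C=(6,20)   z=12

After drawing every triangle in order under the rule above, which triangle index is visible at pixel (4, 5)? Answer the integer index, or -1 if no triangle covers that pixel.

T0:
  2·area = 134  (B↔C swapped to make it positive)
  edge (11, 4)→(10, 16): d=(-1,12) right/bottom  bias=-1
  edge (10, 16)→(0, 2): d=(-10,-14) top-left  bias=+0
  edge (0, 2)→(11, 4): d=(11,2) right/bottom  bias=-1
    (0,1)@(1, 3): e=[121,4,9] → █
    (1,1)@(3, 3): e=[97,32,5] → █
    (2,1)@(5, 3): e=[73,60,1] → █
    (3,1)@(7, 3): e=[49,88,-3] → ·
    (0,2)@(1, 5): e=[119,-16,31] → ·
    (1,2)@(3, 5): e=[95,12,27] → █
    (3,2)@(7, 5): e=[47,68,19] → █
    (4,2)@(9, 5): e=[23,96,15] → █
    (5,2)@(11, 5): e=[-1,124,11] → ·
    (1,3)@(3, 7): e=[93,-8,49] → ·
    (2,3)@(5, 7): e=[69,20,45] → █
    (5,3)@(11, 7): e=[-3,104,33] → ·
    (2,4)@(5, 9): e=[67,0,67] → █  [on edge]
  covered (16 px):
    · · · · · · · ·
    █ █ █ · · · · ·
    · █ █ █ █ · · ·
    · · █ █ █ · · ·
    · · █ █ █ · · ·
    · · · █ █ · · ·
    · · · · █ · · ·
    · · · · · · · ·
    · · · · · · · ·
    · · · · · · · ·
    · · · · · · · ·
T1:
  2·area = 108
  edge (0, 14)→(14, 10): d=(14,-4) top-left  bias=+0
  edge (14, 10)→(6, 20): d=(-8,10) right/bottom  bias=-1
  edge (6, 20)→(0, 14): d=(-6,-6) top-left  bias=+0
    (5,5)@(11, 11): e=[2,22,84] → █
    (6,5)@(13, 11): e=[10,2,96] → █
    (7,5)@(15, 11): e=[18,-18,108] → ·
    (2,6)@(5, 13): e=[6,66,36] → █
    (3,6)@(7, 13): e=[14,46,48] → █
    (4,6)@(9, 13): e=[22,26,60] → █
    (6,6)@(13, 13): e=[38,-14,84] → ·
    (0,7)@(1, 15): e=[18,90,0] → █  [on edge]
    (1,7)@(3, 15): e=[26,70,12] → █
    (5,7)@(11, 15): e=[58,-10,60] → ·
    (0,8)@(1, 17): e=[46,74,-12] → ·
    (1,8)@(3, 17): e=[54,54,0] → █  [on edge]
    (2,9)@(5, 19): e=[90,18,0] → █  [on edge]
    (3,10)@(7, 21): e=[126,-18,0] → ·  [on edge]
  covered (15 px):
    · · · · · · · ·
    · · · · · · · ·
    · · · · · · · ·
    · · · · · · · ·
    · · · · · · · ·
    · · · · · █ █ ·
    · · █ █ █ █ · ·
    █ █ █ █ █ · · ·
    · █ █ █ · · · ·
    · · █ · · · · ·
    · · · · · · · ·

Z-buffer (winner per pixel, '.' = empty):
  . . . . . . . .
  0 0 0 . . . . .
  . 0 0 0 0 . . .
  . . 0 0 0 . . .
  . . 0 0 0 . . .
  . . . 0 0 1 1 .
  . . 1 1 1 1 . .
  1 1 1 1 1 . . .
  . 1 1 1 . . . .
  . . 1 . . . . .
  . . . . . . . .

Final: 0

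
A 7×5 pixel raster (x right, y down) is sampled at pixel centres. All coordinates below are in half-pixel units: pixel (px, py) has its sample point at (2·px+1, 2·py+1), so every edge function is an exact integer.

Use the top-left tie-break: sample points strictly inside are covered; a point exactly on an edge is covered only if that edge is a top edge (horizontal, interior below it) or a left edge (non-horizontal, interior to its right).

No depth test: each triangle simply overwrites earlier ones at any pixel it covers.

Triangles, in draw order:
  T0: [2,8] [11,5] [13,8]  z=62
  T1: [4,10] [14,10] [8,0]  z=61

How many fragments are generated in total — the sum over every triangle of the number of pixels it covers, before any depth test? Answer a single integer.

T0:
  2·area = 33
  edge (2, 8)→(11, 5): d=(9,-3) top-left  bias=+0
  edge (11, 5)→(13, 8): d=(2,3) right/bottom  bias=-1
  edge (13, 8)→(2, 8): d=(-11,0) right/bottom  bias=-1
    (5,2)@(11, 5): e=[0,0,33] → .  [on edge]
    (2,3)@(5, 7): e=[0,22,11] → X  [on edge]
    (3,3)@(7, 7): e=[6,16,11] → X
    (4,3)@(9, 7): e=[12,10,11] → X
    (5,3)@(11, 7): e=[18,4,11] → X
    (6,3)@(13, 7): e=[24,-2,11] → .
    (2,4)@(5, 9): e=[18,26,-11] → .
    (3,4)@(7, 9): e=[24,20,-11] → .
    (4,4)@(9, 9): e=[30,14,-11] → .
    (5,4)@(11, 9): e=[36,8,-11] → .
  covered (4 px):
    . . . . . . .
    . . . . . . .
    . . . . . . .
    . . X X X X .
    . . . . . . .
T1:
  2·area = 100  (B↔C swapped to make it positive)
  edge (4, 10)→(8, 0): d=(4,-10) top-left  bias=+0
  edge (8, 0)→(14, 10): d=(6,10) right/bottom  bias=-1
  edge (14, 10)→(4, 10): d=(-10,0) right/bottom  bias=-1
    (3,1)@(7, 3): e=[2,28,70] → X
    (4,1)@(9, 3): e=[22,8,70] → X
    (5,1)@(11, 3): e=[42,-12,70] → .
    (3,2)@(7, 5): e=[10,40,50] → X
    (5,2)@(11, 5): e=[50,0,50] → .  [on edge]
    (3,3)@(7, 7): e=[18,52,30] → X
    (5,3)@(11, 7): e=[58,12,30] → X
    (6,3)@(13, 7): e=[78,-8,30] → .
    (2,4)@(5, 9): e=[6,84,10] → X
    (6,4)@(13, 9): e=[86,4,10] → X
  covered (12 px):
    . . . . . . .
    . . . X X . .
    . . . X X . .
    . . . X X X .
    . . X X X X X

Final: 16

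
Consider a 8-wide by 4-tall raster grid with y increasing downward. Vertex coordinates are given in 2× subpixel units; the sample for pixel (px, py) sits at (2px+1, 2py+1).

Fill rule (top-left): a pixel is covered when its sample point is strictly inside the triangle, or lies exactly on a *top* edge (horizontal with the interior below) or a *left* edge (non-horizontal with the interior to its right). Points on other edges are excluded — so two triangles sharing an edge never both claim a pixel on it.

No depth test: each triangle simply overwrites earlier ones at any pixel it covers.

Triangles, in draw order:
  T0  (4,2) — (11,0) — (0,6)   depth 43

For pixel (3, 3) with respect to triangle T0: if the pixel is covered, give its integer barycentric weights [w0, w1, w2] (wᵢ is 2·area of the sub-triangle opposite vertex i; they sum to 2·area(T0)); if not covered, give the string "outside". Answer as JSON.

T0:
  2·area = 20
  edge (4, 2)→(11, 0): d=(7,-2) top-left  bias=+0
  edge (11, 0)→(0, 6): d=(-11,6) right/bottom  bias=-1
  edge (0, 6)→(4, 2): d=(4,-4) top-left  bias=+0
    (2,0)@(5, 1): e=[-5,25,0] → .  [on edge]
    (4,0)@(9, 1): e=[3,1,16] → X
    (5,0)@(11, 1): e=[7,-11,24] → .
    (1,1)@(3, 3): e=[5,15,0] → X  [on edge]
    (2,1)@(5, 3): e=[9,3,8] → X
    (3,1)@(7, 3): e=[13,-9,16] → .
    (4,1)@(9, 3): e=[17,-21,24] → .
    (0,2)@(1, 5): e=[15,5,0] → X  [on edge]
    (1,2)@(3, 5): e=[19,-7,8] → .
    (2,2)@(5, 5): e=[23,-19,16] → .
    (0,3)@(1, 7): e=[29,-17,8] → .
  covered (4 px):
    . . . . X . . .
    . X X . . . . .
    X . . . . . . .
    . . . . . . . .

Result: "outside"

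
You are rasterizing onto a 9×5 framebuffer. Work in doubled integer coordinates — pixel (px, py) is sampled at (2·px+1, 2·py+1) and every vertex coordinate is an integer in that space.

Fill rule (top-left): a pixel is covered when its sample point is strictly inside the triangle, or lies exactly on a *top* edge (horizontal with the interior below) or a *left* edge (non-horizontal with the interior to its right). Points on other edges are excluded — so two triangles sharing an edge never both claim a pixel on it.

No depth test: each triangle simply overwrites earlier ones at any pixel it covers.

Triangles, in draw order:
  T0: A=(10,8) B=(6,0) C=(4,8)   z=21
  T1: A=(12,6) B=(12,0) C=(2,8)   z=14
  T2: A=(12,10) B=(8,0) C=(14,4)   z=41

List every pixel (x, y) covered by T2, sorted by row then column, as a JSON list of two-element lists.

T0:
  2·area = 48  (B↔C swapped to make it positive)
  edge (10, 8)→(4, 8): d=(-6,0) right/bottom  bias=-1
  edge (4, 8)→(6, 0): d=(2,-8) top-left  bias=+0
  edge (6, 0)→(10, 8): d=(4,8) right/bottom  bias=-1
    (3,1)@(7, 3): e=[30,14,4] → X
    (4,1)@(9, 3): e=[30,30,-12] → .
    (2,2)@(5, 5): e=[18,2,28] → X
    (4,2)@(9, 5): e=[18,34,-4] → .
    (2,3)@(5, 7): e=[6,6,36] → X
    (4,3)@(9, 7): e=[6,38,4] → X
    (5,3)@(11, 7): e=[6,54,-12] → .
    (2,4)@(5, 9): e=[-6,10,44] → .
    (3,4)@(7, 9): e=[-6,26,28] → .
    (4,4)@(9, 9): e=[-6,42,12] → .
  covered (6 px):
    . . . . . . . . .
    . . . X . . . . .
    . . X X . . . . .
    . . X X X . . . .
    . . . . . . . . .
T1:
  2·area = 60  (B↔C swapped to make it positive)
  edge (12, 6)→(2, 8): d=(-10,2) right/bottom  bias=-1
  edge (2, 8)→(12, 0): d=(10,-8) top-left  bias=+0
  edge (12, 0)→(12, 6): d=(0,6) right/bottom  bias=-1
    (5,0)@(11, 1): e=[52,2,6] → X
    (6,0)@(13, 1): e=[48,18,-6] → .
    (4,1)@(9, 3): e=[36,6,18] → X
    (6,1)@(13, 3): e=[28,38,-6] → .
    (3,2)@(7, 5): e=[20,10,30] → X
    (6,2)@(13, 5): e=[8,58,-6] → .
    (8,2)@(17, 5): e=[0,90,-30] → .  [on edge]
    (2,3)@(5, 7): e=[4,14,42] → X
    (3,3)@(7, 7): e=[0,30,30] → .  [on edge]
    (4,3)@(9, 7): e=[-4,46,18] → .
    (5,3)@(11, 7): e=[-8,62,6] → .
    (2,4)@(5, 9): e=[-16,34,42] → .
  covered (7 px):
    . . . . . X . . .
    . . . . X X . . .
    . . . X X X . . .
    . . X . . . . . .
    . . . . . . . . .
T2:
  2·area = 44
  edge (12, 10)→(8, 0): d=(-4,-10) top-left  bias=+0
  edge (8, 0)→(14, 4): d=(6,4) right/bottom  bias=-1
  edge (14, 4)→(12, 10): d=(-2,6) right/bottom  bias=-1
    (4,0)@(9, 1): e=[6,2,36] → X
    (5,0)@(11, 1): e=[26,-6,24] → .
    (7,0)@(15, 1): e=[66,-22,0] → .  [on edge]
    (4,1)@(9, 3): e=[-2,14,32] → .
    (5,1)@(11, 3): e=[18,6,20] → X
    (6,1)@(13, 3): e=[38,-2,8] → .
    (5,2)@(11, 5): e=[10,18,16] → X
    (6,2)@(13, 5): e=[30,10,4] → X
    (7,2)@(15, 5): e=[50,2,-8] → .
    (5,3)@(11, 7): e=[2,30,12] → X
    (6,3)@(13, 7): e=[22,22,0] → .  [on edge]
    (5,4)@(11, 9): e=[-6,42,8] → .
  covered (5 px):
    . . . . X . . . .
    . . . . . X . . .
    . . . . . X X . .
    . . . . . X . . .
    . . . . . . . . .

Answer: [[4,0],[5,1],[5,2],[6,2],[5,3]]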